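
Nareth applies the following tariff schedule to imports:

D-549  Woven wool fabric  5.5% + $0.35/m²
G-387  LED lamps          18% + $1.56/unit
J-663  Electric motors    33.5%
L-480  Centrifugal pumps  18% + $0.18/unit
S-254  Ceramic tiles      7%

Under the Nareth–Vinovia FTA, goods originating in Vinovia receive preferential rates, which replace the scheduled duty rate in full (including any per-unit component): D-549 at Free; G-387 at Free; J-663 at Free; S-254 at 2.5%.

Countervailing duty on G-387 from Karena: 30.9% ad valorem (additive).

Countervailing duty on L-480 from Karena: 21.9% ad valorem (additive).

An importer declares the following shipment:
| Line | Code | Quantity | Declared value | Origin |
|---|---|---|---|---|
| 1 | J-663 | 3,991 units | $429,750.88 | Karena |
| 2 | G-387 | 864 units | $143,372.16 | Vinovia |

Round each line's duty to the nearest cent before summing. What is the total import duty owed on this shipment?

$143,966.54

Line 1 (J-663, Karena, 3,991 units, $429,750.88):
Base rate for J-663 is 33.5%.
J-663 has an FTA preferential rate, but origin Karena is not Vinovia; base rate stands.
Duty = $429,750.88 × 33.5% = $143,966.54.
Line 2 (G-387, Vinovia, 864 units, $143,372.16):
Base rate for G-387 is 18% + $1.56/unit.
Origin Vinovia qualifies under the Nareth–Vinovia agreement and G-387 is covered: preferential rate Free applies instead.
The additional-duty order on G-387 targets Karena, not Vinovia; it does not apply.
Duty = $143,372.16 × 0% = $0.00.
Total = $143,966.54 + $0.00 = $143,966.54.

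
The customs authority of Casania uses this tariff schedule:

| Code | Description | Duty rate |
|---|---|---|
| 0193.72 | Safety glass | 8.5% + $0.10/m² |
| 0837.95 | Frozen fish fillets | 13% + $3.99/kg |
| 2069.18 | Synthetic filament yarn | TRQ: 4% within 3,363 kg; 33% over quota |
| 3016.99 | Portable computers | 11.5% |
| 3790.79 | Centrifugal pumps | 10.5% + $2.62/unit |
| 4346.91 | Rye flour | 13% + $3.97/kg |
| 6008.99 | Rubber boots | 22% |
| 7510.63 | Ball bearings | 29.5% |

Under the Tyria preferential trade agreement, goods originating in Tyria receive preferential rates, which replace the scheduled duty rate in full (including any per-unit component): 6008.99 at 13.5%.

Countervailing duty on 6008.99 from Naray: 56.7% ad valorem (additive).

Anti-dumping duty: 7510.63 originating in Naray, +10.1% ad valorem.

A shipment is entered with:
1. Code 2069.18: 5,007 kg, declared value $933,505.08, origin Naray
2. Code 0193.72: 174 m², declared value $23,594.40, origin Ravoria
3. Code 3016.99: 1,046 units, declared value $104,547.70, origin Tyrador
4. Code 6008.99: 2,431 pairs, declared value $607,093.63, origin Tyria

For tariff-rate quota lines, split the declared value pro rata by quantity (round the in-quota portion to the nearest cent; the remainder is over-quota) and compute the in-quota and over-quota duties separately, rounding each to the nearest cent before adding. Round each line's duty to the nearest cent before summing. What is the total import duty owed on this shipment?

$222,230.89

Line 1 (2069.18, Naray, 5,007 kg, $933,505.08):
Code 2069.18 is under a tariff-rate quota (threshold 3,363 kg). In-quota: 3,363 kg at 4%; over-quota: 1,644 kg at 33%.
Pro-rata value split: in-quota = $933,505.08 × 3,363/5,007 = $626,997.72; over-quota = $933,505.08 − $626,997.72 = $306,507.36.
In-quota duty = $626,997.72 × 4% = $25,079.91. Over-quota duty = $306,507.36 × 33% = $101,147.43.
Line duty = $25,079.91 + $101,147.43 = $126,227.34.
Line 2 (0193.72, Ravoria, 174 m², $23,594.40):
Base rate for 0193.72 is 8.5% + $0.10/m².
Duty = $23,594.40 × 8.5% + 174 × $0.10 = $2,022.92.
Line 3 (3016.99, Tyrador, 1,046 units, $104,547.70):
Base rate for 3016.99 is 11.5%.
Duty = $104,547.70 × 11.5% = $12,022.99.
Line 4 (6008.99, Tyria, 2,431 pairs, $607,093.63):
Base rate for 6008.99 is 22%.
Origin Tyria qualifies under the Casania–Tyria agreement and 6008.99 is covered: preferential rate 13.5% applies instead.
The additional-duty order on 6008.99 targets Naray, not Tyria; it does not apply.
Duty = $607,093.63 × 13.5% = $81,957.64.
Total = $126,227.34 + $2,022.92 + $12,022.99 + $81,957.64 = $222,230.89.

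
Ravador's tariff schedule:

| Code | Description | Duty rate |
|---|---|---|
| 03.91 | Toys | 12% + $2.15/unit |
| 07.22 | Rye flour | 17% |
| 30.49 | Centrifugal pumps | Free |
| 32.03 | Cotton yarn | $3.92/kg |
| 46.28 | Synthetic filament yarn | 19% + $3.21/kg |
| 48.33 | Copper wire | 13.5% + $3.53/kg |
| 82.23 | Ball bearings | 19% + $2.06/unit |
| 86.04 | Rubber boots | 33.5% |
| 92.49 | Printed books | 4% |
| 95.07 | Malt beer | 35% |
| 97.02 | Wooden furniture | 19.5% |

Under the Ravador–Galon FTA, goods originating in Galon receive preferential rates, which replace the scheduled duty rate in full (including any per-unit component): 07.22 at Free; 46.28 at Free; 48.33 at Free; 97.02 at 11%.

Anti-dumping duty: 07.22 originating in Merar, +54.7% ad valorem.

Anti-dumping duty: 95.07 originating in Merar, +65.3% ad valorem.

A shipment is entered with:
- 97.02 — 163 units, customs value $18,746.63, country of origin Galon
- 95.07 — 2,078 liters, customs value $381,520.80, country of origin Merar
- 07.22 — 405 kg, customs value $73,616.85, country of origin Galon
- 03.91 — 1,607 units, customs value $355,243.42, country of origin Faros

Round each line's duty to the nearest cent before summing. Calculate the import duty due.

Line 1 (97.02, Galon, 163 units, $18,746.63):
Base rate for 97.02 is 19.5%.
Origin Galon qualifies under the Ravador–Galon agreement and 97.02 is covered: preferential rate 11% applies instead.
Duty = $18,746.63 × 11% = $2,062.13.
Line 2 (95.07, Merar, 2,078 liters, $381,520.80):
Base rate for 95.07 is 35%.
Additional duty on 95.07 from Merar: +65.3%. Applied ad valorem rate: 35% + 65.3% = 100.3%.
Duty = $381,520.80 × 100.3% = $382,665.36.
Line 3 (07.22, Galon, 405 kg, $73,616.85):
Base rate for 07.22 is 17%.
Origin Galon qualifies under the Ravador–Galon agreement and 07.22 is covered: preferential rate Free applies instead.
The additional-duty order on 07.22 targets Merar, not Galon; it does not apply.
Duty = $73,616.85 × 0% = $0.00.
Line 4 (03.91, Faros, 1,607 units, $355,243.42):
Base rate for 03.91 is 12% + $2.15/unit.
Duty = $355,243.42 × 12% + 1,607 × $2.15 = $46,084.26.
Total = $2,062.13 + $382,665.36 + $0.00 + $46,084.26 = $430,811.75.

$430,811.75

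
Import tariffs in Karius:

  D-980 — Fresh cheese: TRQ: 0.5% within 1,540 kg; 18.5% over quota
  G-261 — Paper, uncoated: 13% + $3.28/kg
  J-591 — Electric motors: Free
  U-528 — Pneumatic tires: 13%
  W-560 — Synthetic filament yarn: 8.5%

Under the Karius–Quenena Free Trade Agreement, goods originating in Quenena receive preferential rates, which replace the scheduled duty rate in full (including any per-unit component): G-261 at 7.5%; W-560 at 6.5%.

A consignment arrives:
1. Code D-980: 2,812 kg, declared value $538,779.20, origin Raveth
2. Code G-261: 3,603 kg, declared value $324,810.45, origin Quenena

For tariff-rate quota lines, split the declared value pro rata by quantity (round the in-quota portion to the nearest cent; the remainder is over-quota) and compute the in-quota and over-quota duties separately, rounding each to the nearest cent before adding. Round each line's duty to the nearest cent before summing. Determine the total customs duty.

Line 1 (D-980, Raveth, 2,812 kg, $538,779.20):
Code D-980 is under a tariff-rate quota (threshold 1,540 kg). In-quota: 1,540 kg at 0.5%; over-quota: 1,272 kg at 18.5%.
Pro-rata value split: in-quota = $538,779.20 × 1,540/2,812 = $295,064.00; over-quota = $538,779.20 − $295,064.00 = $243,715.20.
In-quota duty = $295,064.00 × 0.5% = $1,475.32. Over-quota duty = $243,715.20 × 18.5% = $45,087.31.
Line duty = $1,475.32 + $45,087.31 = $46,562.63.
Line 2 (G-261, Quenena, 3,603 kg, $324,810.45):
Base rate for G-261 is 13% + $3.28/kg.
Origin Quenena qualifies under the Karius–Quenena agreement and G-261 is covered: preferential rate 7.5% applies instead.
Duty = $324,810.45 × 7.5% = $24,360.78.
Total = $46,562.63 + $24,360.78 = $70,923.41.

$70,923.41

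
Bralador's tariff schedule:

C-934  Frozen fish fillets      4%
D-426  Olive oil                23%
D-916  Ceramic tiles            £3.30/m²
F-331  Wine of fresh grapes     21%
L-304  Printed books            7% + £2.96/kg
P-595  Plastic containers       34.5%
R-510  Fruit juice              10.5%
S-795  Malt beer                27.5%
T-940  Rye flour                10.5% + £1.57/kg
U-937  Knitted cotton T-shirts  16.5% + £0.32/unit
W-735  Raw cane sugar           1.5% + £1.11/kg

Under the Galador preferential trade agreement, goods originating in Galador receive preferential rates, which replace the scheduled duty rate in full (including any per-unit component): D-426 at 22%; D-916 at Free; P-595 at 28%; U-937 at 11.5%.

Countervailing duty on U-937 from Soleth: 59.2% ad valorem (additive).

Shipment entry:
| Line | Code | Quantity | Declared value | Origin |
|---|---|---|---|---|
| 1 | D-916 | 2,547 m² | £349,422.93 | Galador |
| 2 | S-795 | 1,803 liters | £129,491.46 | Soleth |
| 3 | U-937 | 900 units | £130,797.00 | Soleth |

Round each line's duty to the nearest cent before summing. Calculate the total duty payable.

£134,911.48

Line 1 (D-916, Galador, 2,547 m², £349,422.93):
Base rate for D-916 is £3.30/m².
Origin Galador qualifies under the Bralador–Galador agreement and D-916 is covered: preferential rate Free applies instead.
Duty = £349,422.93 × 0% = £0.00.
Line 2 (S-795, Soleth, 1,803 liters, £129,491.46):
Base rate for S-795 is 27.5%.
Duty = £129,491.46 × 27.5% = £35,610.15.
Line 3 (U-937, Soleth, 900 units, £130,797.00):
Base rate for U-937 is 16.5% + £0.32/unit.
U-937 has an FTA preferential rate, but origin Soleth is not Galador; base rate stands.
Additional duty on U-937 from Soleth: +59.2%. Applied ad valorem rate: 16.5% + 59.2% = 75.7%.
Duty = £130,797.00 × 75.7% + 900 × £0.32 = £99,301.33.
Total = £0.00 + £35,610.15 + £99,301.33 = £134,911.48.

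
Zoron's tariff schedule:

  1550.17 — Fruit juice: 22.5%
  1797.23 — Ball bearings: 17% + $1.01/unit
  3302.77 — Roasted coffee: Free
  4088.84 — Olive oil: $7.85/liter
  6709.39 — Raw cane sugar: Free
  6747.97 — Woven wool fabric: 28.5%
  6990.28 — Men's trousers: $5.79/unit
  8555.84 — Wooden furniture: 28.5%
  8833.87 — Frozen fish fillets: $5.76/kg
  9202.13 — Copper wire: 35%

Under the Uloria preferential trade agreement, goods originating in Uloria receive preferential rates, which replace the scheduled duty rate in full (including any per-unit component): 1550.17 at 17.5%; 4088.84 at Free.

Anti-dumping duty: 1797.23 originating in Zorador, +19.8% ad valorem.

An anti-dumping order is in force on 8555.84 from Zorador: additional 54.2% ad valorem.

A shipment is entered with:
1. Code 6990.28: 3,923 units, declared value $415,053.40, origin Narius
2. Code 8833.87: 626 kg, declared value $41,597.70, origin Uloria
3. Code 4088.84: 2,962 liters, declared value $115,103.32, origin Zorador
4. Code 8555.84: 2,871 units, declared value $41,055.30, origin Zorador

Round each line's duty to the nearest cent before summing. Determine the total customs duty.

$83,524.36

Line 1 (6990.28, Narius, 3,923 units, $415,053.40):
Base rate for 6990.28 is $5.79/unit.
Duty = 3,923 × $5.79 = $22,714.17.
Line 2 (8833.87, Uloria, 626 kg, $41,597.70):
Base rate for 8833.87 is $5.76/kg.
Origin Uloria is the FTA partner but 8833.87 is not on the preference list; base rate stands.
Duty = 626 × $5.76 = $3,605.76.
Line 3 (4088.84, Zorador, 2,962 liters, $115,103.32):
Base rate for 4088.84 is $7.85/liter.
4088.84 has an FTA preferential rate, but origin Zorador is not Uloria; base rate stands.
Duty = 2,962 × $7.85 = $23,251.70.
Line 4 (8555.84, Zorador, 2,871 units, $41,055.30):
Base rate for 8555.84 is 28.5%.
Additional duty on 8555.84 from Zorador: +54.2%. Applied ad valorem rate: 28.5% + 54.2% = 82.7%.
Duty = $41,055.30 × 82.7% = $33,952.73.
Total = $22,714.17 + $3,605.76 + $23,251.70 + $33,952.73 = $83,524.36.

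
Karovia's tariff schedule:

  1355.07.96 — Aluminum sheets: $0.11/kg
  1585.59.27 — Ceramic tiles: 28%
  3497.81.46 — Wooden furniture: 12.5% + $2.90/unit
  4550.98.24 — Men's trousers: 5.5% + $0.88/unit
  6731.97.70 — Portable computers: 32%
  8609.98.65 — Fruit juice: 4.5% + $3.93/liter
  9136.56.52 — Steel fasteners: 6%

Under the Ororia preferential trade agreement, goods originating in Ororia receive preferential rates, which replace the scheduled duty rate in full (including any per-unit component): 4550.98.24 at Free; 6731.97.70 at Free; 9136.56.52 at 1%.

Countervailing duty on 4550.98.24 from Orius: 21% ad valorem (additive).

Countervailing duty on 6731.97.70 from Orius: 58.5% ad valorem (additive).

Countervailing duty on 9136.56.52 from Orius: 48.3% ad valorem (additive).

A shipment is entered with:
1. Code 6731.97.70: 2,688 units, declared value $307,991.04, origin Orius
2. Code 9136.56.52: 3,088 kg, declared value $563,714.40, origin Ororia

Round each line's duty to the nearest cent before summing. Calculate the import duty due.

Line 1 (6731.97.70, Orius, 2,688 units, $307,991.04):
Base rate for 6731.97.70 is 32%.
6731.97.70 has an FTA preferential rate, but origin Orius is not Ororia; base rate stands.
Additional duty on 6731.97.70 from Orius: +58.5%. Applied ad valorem rate: 32% + 58.5% = 90.5%.
Duty = $307,991.04 × 90.5% = $278,731.89.
Line 2 (9136.56.52, Ororia, 3,088 kg, $563,714.40):
Base rate for 9136.56.52 is 6%.
Origin Ororia qualifies under the Karovia–Ororia agreement and 9136.56.52 is covered: preferential rate 1% applies instead.
The additional-duty order on 9136.56.52 targets Orius, not Ororia; it does not apply.
Duty = $563,714.40 × 1% = $5,637.14.
Total = $278,731.89 + $5,637.14 = $284,369.03.

$284,369.03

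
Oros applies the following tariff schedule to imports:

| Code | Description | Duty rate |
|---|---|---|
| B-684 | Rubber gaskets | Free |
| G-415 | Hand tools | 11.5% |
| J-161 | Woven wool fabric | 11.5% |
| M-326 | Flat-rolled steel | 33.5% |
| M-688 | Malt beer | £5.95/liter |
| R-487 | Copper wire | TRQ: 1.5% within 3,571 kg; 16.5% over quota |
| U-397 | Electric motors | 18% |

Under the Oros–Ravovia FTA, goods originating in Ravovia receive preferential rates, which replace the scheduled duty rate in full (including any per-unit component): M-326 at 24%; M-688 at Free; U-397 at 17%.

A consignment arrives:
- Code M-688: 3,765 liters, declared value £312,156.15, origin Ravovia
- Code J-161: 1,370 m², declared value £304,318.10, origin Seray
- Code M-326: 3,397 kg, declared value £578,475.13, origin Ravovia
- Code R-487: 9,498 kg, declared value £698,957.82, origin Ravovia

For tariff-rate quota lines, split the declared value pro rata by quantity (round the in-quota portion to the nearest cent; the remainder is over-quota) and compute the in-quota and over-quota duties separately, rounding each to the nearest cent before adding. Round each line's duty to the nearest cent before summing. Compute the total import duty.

Line 1 (M-688, Ravovia, 3,765 liters, £312,156.15):
Base rate for M-688 is £5.95/liter.
Origin Ravovia qualifies under the Oros–Ravovia agreement and M-688 is covered: preferential rate Free applies instead.
Duty = £312,156.15 × 0% = £0.00.
Line 2 (J-161, Seray, 1,370 m², £304,318.10):
Base rate for J-161 is 11.5%.
Duty = £304,318.10 × 11.5% = £34,996.58.
Line 3 (M-326, Ravovia, 3,397 kg, £578,475.13):
Base rate for M-326 is 33.5%.
Origin Ravovia qualifies under the Oros–Ravovia agreement and M-326 is covered: preferential rate 24% applies instead.
Duty = £578,475.13 × 24% = £138,834.03.
Line 4 (R-487, Ravovia, 9,498 kg, £698,957.82):
Code R-487 is under a tariff-rate quota (threshold 3,571 kg). In-quota: 3,571 kg at 1.5%; over-quota: 5,927 kg at 16.5%.
Pro-rata value split: in-quota = £698,957.82 × 3,571/9,498 = £262,789.89; over-quota = £698,957.82 − £262,789.89 = £436,167.93.
In-quota duty = £262,789.89 × 1.5% = £3,941.85. Over-quota duty = £436,167.93 × 16.5% = £71,967.71.
Line duty = £3,941.85 + £71,967.71 = £75,909.56.
Total = £0.00 + £34,996.58 + £138,834.03 + £75,909.56 = £249,740.17.

£249,740.17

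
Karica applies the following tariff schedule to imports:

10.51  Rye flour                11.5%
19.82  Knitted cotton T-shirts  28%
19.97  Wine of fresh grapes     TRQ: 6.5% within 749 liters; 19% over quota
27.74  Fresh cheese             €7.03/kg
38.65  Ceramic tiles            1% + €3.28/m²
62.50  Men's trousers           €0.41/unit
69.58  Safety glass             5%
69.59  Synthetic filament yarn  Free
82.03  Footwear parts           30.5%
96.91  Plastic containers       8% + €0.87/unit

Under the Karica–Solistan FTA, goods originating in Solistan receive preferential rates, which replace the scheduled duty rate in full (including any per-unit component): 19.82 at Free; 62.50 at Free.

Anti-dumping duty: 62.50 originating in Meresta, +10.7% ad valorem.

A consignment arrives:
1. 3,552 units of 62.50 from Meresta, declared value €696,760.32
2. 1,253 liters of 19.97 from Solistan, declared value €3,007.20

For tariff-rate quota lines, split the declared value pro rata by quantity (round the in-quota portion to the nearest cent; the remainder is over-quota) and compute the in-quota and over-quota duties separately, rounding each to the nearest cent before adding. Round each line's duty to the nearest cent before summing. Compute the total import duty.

Line 1 (62.50, Meresta, 3,552 units, €696,760.32):
Base rate for 62.50 is €0.41/unit.
62.50 has an FTA preferential rate, but origin Meresta is not Solistan; base rate stands.
Additional duty on 62.50 from Meresta: +10.7% ad valorem. Applied ad valorem rate = 10.7%.
Duty = €696,760.32 × 10.7% + 3,552 × €0.41 = €76,009.67.
Line 2 (19.97, Solistan, 1,253 liters, €3,007.20):
Code 19.97 is under a tariff-rate quota (threshold 749 liters). In-quota: 749 liters at 6.5%; over-quota: 504 liters at 19%.
Pro-rata value split: in-quota = €3,007.20 × 749/1,253 = €1,797.60; over-quota = €3,007.20 − €1,797.60 = €1,209.60.
In-quota duty = €1,797.60 × 6.5% = €116.84. Over-quota duty = €1,209.60 × 19% = €229.82.
Line duty = €116.84 + €229.82 = €346.66.
Total = €76,009.67 + €346.66 = €76,356.33.

€76,356.33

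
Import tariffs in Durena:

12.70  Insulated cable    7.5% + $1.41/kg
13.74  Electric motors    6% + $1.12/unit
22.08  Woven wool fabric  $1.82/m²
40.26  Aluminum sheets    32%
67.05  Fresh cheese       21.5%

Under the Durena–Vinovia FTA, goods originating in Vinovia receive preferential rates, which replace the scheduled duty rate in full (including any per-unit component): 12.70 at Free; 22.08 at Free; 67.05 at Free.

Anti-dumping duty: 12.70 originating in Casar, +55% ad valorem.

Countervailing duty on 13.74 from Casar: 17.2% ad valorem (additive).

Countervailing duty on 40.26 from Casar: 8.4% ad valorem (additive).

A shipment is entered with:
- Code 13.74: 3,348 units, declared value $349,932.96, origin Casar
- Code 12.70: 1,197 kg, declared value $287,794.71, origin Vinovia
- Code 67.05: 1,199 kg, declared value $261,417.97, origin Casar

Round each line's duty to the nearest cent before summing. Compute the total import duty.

$141,139.07

Line 1 (13.74, Casar, 3,348 units, $349,932.96):
Base rate for 13.74 is 6% + $1.12/unit.
Additional duty on 13.74 from Casar: +17.2%. Applied ad valorem rate: 6% + 17.2% = 23.2%.
Duty = $349,932.96 × 23.2% + 3,348 × $1.12 = $84,934.21.
Line 2 (12.70, Vinovia, 1,197 kg, $287,794.71):
Base rate for 12.70 is 7.5% + $1.41/kg.
Origin Vinovia qualifies under the Durena–Vinovia agreement and 12.70 is covered: preferential rate Free applies instead.
The additional-duty order on 12.70 targets Casar, not Vinovia; it does not apply.
Duty = $287,794.71 × 0% = $0.00.
Line 3 (67.05, Casar, 1,199 kg, $261,417.97):
Base rate for 67.05 is 21.5%.
67.05 has an FTA preferential rate, but origin Casar is not Vinovia; base rate stands.
Duty = $261,417.97 × 21.5% = $56,204.86.
Total = $84,934.21 + $0.00 + $56,204.86 = $141,139.07.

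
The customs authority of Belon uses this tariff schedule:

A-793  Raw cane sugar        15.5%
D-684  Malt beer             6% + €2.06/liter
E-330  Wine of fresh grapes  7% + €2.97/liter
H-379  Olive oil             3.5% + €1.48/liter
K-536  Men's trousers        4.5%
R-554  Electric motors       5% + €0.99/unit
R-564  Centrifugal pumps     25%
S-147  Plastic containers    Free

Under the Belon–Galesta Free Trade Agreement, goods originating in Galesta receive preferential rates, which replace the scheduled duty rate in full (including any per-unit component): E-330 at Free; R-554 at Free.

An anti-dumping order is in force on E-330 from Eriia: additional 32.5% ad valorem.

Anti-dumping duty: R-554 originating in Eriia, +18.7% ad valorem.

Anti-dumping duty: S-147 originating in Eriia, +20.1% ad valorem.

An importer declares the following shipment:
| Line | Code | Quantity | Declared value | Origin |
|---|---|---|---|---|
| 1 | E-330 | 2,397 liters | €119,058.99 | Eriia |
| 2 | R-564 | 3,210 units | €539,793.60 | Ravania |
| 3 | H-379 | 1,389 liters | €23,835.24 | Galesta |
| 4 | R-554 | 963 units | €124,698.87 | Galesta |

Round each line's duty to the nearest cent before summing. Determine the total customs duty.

€191,985.74

Line 1 (E-330, Eriia, 2,397 liters, €119,058.99):
Base rate for E-330 is 7% + €2.97/liter.
E-330 has an FTA preferential rate, but origin Eriia is not Galesta; base rate stands.
Additional duty on E-330 from Eriia: +32.5%. Applied ad valorem rate: 7% + 32.5% = 39.5%.
Duty = €119,058.99 × 39.5% + 2,397 × €2.97 = €54,147.39.
Line 2 (R-564, Ravania, 3,210 units, €539,793.60):
Base rate for R-564 is 25%.
Duty = €539,793.60 × 25% = €134,948.40.
Line 3 (H-379, Galesta, 1,389 liters, €23,835.24):
Base rate for H-379 is 3.5% + €1.48/liter.
Origin Galesta is the FTA partner but H-379 is not on the preference list; base rate stands.
Duty = €23,835.24 × 3.5% + 1,389 × €1.48 = €2,889.95.
Line 4 (R-554, Galesta, 963 units, €124,698.87):
Base rate for R-554 is 5% + €0.99/unit.
Origin Galesta qualifies under the Belon–Galesta agreement and R-554 is covered: preferential rate Free applies instead.
The additional-duty order on R-554 targets Eriia, not Galesta; it does not apply.
Duty = €124,698.87 × 0% = €0.00.
Total = €54,147.39 + €134,948.40 + €2,889.95 + €0.00 = €191,985.74.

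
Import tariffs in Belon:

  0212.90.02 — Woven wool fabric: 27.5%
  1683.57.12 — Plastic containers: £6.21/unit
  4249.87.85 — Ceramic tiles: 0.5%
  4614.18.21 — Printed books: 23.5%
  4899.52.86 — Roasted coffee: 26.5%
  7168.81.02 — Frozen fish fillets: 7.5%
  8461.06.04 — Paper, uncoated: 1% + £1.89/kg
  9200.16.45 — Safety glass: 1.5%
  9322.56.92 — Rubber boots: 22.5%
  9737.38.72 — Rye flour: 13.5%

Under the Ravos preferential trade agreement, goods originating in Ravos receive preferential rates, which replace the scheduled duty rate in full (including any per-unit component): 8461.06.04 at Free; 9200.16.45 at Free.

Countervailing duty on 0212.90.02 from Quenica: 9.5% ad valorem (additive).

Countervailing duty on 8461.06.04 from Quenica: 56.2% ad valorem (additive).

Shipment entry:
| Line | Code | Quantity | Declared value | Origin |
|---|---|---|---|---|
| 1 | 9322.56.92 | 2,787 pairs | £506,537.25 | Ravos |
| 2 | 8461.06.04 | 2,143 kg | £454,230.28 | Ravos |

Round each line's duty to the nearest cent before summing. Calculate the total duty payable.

£113,970.88

Line 1 (9322.56.92, Ravos, 2,787 pairs, £506,537.25):
Base rate for 9322.56.92 is 22.5%.
Origin Ravos is the FTA partner but 9322.56.92 is not on the preference list; base rate stands.
Duty = £506,537.25 × 22.5% = £113,970.88.
Line 2 (8461.06.04, Ravos, 2,143 kg, £454,230.28):
Base rate for 8461.06.04 is 1% + £1.89/kg.
Origin Ravos qualifies under the Belon–Ravos agreement and 8461.06.04 is covered: preferential rate Free applies instead.
The additional-duty order on 8461.06.04 targets Quenica, not Ravos; it does not apply.
Duty = £454,230.28 × 0% = £0.00.
Total = £113,970.88 + £0.00 = £113,970.88.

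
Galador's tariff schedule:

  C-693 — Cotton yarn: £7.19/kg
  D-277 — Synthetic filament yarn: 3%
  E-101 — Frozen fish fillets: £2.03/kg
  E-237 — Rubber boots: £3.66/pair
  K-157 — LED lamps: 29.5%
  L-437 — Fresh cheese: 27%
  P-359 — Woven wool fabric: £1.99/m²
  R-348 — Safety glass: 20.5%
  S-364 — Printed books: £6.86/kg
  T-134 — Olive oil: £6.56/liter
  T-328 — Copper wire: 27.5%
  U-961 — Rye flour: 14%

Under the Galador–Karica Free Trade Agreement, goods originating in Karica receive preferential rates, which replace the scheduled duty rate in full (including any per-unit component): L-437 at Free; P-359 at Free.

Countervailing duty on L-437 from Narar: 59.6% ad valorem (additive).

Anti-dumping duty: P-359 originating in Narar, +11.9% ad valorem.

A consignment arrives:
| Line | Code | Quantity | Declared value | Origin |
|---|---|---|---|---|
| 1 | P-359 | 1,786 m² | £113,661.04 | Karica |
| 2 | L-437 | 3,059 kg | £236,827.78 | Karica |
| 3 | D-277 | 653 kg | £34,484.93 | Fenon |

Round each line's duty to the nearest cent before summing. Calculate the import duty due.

Line 1 (P-359, Karica, 1,786 m², £113,661.04):
Base rate for P-359 is £1.99/m².
Origin Karica qualifies under the Galador–Karica agreement and P-359 is covered: preferential rate Free applies instead.
The additional-duty order on P-359 targets Narar, not Karica; it does not apply.
Duty = £113,661.04 × 0% = £0.00.
Line 2 (L-437, Karica, 3,059 kg, £236,827.78):
Base rate for L-437 is 27%.
Origin Karica qualifies under the Galador–Karica agreement and L-437 is covered: preferential rate Free applies instead.
The additional-duty order on L-437 targets Narar, not Karica; it does not apply.
Duty = £236,827.78 × 0% = £0.00.
Line 3 (D-277, Fenon, 653 kg, £34,484.93):
Base rate for D-277 is 3%.
Duty = £34,484.93 × 3% = £1,034.55.
Total = £0.00 + £0.00 + £1,034.55 = £1,034.55.

£1,034.55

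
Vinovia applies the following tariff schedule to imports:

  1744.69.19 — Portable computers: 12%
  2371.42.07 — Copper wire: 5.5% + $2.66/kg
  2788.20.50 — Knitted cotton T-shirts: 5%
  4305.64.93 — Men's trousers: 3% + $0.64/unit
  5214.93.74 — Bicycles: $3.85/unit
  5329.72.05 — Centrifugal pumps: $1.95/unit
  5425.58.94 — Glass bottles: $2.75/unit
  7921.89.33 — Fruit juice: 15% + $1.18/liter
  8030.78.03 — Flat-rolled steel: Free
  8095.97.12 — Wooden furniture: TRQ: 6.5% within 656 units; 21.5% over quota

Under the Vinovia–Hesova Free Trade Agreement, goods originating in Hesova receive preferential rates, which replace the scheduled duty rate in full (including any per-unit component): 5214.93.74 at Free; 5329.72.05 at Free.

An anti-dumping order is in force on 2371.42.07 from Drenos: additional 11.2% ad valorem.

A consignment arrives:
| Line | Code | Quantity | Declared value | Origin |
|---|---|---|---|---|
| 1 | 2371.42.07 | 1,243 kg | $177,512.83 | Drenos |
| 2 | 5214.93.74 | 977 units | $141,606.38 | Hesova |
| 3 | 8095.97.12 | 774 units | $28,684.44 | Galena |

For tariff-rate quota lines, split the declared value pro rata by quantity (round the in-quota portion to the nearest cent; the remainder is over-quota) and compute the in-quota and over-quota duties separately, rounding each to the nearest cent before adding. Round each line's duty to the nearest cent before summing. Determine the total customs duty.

Line 1 (2371.42.07, Drenos, 1,243 kg, $177,512.83):
Base rate for 2371.42.07 is 5.5% + $2.66/kg.
Additional duty on 2371.42.07 from Drenos: +11.2%. Applied ad valorem rate: 5.5% + 11.2% = 16.7%.
Duty = $177,512.83 × 16.7% + 1,243 × $2.66 = $32,951.02.
Line 2 (5214.93.74, Hesova, 977 units, $141,606.38):
Base rate for 5214.93.74 is $3.85/unit.
Origin Hesova qualifies under the Vinovia–Hesova agreement and 5214.93.74 is covered: preferential rate Free applies instead.
Duty = $141,606.38 × 0% = $0.00.
Line 3 (8095.97.12, Galena, 774 units, $28,684.44):
Code 8095.97.12 is under a tariff-rate quota (threshold 656 units). In-quota: 656 units at 6.5%; over-quota: 118 units at 21.5%.
Pro-rata value split: in-quota = $28,684.44 × 656/774 = $24,311.36; over-quota = $28,684.44 − $24,311.36 = $4,373.08.
In-quota duty = $24,311.36 × 6.5% = $1,580.24. Over-quota duty = $4,373.08 × 21.5% = $940.21.
Line duty = $1,580.24 + $940.21 = $2,520.45.
Total = $32,951.02 + $0.00 + $2,520.45 = $35,471.47.

$35,471.47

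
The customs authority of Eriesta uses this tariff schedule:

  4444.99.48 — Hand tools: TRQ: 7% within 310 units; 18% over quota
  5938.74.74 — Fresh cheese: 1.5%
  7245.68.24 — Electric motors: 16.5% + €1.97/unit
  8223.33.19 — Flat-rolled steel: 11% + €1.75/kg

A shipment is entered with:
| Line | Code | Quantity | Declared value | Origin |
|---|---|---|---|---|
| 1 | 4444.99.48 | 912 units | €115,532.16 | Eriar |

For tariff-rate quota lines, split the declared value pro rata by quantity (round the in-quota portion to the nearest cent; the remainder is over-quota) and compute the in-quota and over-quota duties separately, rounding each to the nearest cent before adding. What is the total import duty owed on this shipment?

€16,476.00

Line 1 (4444.99.48, Eriar, 912 units, €115,532.16):
Code 4444.99.48 is under a tariff-rate quota (threshold 310 units). In-quota: 310 units at 7%; over-quota: 602 units at 18%.
Pro-rata value split: in-quota = €115,532.16 × 310/912 = €39,270.80; over-quota = €115,532.16 − €39,270.80 = €76,261.36.
In-quota duty = €39,270.80 × 7% = €2,748.96. Over-quota duty = €76,261.36 × 18% = €13,727.04.
Line duty = €2,748.96 + €13,727.04 = €16,476.00.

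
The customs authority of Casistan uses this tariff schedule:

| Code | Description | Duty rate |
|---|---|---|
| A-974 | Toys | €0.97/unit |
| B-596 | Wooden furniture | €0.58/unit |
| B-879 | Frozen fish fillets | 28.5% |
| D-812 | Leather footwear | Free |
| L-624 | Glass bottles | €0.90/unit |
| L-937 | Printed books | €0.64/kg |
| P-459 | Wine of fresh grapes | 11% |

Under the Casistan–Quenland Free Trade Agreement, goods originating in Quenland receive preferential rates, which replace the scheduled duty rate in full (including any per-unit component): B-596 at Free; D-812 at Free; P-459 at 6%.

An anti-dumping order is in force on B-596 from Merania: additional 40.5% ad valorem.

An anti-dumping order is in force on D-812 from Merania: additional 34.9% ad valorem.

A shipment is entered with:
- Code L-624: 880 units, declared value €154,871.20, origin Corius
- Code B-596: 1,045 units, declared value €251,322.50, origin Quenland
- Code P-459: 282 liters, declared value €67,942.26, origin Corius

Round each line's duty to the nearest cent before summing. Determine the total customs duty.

€8,265.65

Line 1 (L-624, Corius, 880 units, €154,871.20):
Base rate for L-624 is €0.90/unit.
Duty = 880 × €0.90 = €792.00.
Line 2 (B-596, Quenland, 1,045 units, €251,322.50):
Base rate for B-596 is €0.58/unit.
Origin Quenland qualifies under the Casistan–Quenland agreement and B-596 is covered: preferential rate Free applies instead.
The additional-duty order on B-596 targets Merania, not Quenland; it does not apply.
Duty = €251,322.50 × 0% = €0.00.
Line 3 (P-459, Corius, 282 liters, €67,942.26):
Base rate for P-459 is 11%.
P-459 has an FTA preferential rate, but origin Corius is not Quenland; base rate stands.
Duty = €67,942.26 × 11% = €7,473.65.
Total = €792.00 + €0.00 + €7,473.65 = €8,265.65.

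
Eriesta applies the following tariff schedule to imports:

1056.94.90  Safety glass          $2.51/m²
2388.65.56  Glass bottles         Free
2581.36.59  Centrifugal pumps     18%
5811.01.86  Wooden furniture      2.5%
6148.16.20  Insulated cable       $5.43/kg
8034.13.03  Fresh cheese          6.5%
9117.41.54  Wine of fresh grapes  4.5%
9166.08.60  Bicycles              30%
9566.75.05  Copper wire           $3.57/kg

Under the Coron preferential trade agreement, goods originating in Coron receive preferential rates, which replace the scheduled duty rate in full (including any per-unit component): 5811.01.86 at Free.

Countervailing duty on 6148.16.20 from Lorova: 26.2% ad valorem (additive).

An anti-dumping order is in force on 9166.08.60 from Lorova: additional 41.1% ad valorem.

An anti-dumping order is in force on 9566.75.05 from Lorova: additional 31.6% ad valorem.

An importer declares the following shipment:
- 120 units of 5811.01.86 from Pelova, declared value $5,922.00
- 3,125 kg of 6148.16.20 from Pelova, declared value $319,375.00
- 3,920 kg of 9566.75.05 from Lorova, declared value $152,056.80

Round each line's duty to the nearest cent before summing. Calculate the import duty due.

Line 1 (5811.01.86, Pelova, 120 units, $5,922.00):
Base rate for 5811.01.86 is 2.5%.
5811.01.86 has an FTA preferential rate, but origin Pelova is not Coron; base rate stands.
Duty = $5,922.00 × 2.5% = $148.05.
Line 2 (6148.16.20, Pelova, 3,125 kg, $319,375.00):
Base rate for 6148.16.20 is $5.43/kg.
The additional-duty order on 6148.16.20 targets Lorova, not Pelova; it does not apply.
Duty = 3,125 × $5.43 = $16,968.75.
Line 3 (9566.75.05, Lorova, 3,920 kg, $152,056.80):
Base rate for 9566.75.05 is $3.57/kg.
Additional duty on 9566.75.05 from Lorova: +31.6% ad valorem. Applied ad valorem rate = 31.6%.
Duty = $152,056.80 × 31.6% + 3,920 × $3.57 = $62,044.35.
Total = $148.05 + $16,968.75 + $62,044.35 = $79,161.15.

$79,161.15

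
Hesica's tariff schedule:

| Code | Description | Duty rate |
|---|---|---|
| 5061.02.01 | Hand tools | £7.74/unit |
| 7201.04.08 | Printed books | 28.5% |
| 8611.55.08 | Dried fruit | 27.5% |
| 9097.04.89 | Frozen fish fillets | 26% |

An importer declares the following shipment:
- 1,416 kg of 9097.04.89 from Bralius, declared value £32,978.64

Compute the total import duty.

£8,574.45

Line 1 (9097.04.89, Bralius, 1,416 kg, £32,978.64):
Base rate for 9097.04.89 is 26%.
Duty = £32,978.64 × 26% = £8,574.45.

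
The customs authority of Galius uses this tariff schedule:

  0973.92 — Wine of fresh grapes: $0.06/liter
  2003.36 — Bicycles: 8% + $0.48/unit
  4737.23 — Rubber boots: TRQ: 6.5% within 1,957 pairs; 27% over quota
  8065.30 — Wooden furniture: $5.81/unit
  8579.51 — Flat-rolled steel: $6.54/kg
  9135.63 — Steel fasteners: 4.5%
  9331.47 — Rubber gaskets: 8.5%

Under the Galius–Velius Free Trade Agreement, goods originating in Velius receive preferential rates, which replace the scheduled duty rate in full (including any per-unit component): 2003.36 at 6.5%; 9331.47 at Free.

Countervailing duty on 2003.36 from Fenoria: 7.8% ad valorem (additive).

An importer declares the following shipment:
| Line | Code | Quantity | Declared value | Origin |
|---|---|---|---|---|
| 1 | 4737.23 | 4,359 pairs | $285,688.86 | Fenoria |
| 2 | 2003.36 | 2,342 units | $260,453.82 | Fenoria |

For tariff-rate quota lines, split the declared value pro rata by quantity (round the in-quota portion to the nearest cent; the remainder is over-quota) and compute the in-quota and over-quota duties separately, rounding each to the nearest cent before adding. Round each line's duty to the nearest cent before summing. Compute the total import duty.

Line 1 (4737.23, Fenoria, 4,359 pairs, $285,688.86):
Code 4737.23 is under a tariff-rate quota (threshold 1,957 pairs). In-quota: 1,957 pairs at 6.5%; over-quota: 2,402 pairs at 27%.
Pro-rata value split: in-quota = $285,688.86 × 1,957/4,359 = $128,261.78; over-quota = $285,688.86 − $128,261.78 = $157,427.08.
In-quota duty = $128,261.78 × 6.5% = $8,337.02. Over-quota duty = $157,427.08 × 27% = $42,505.31.
Line duty = $8,337.02 + $42,505.31 = $50,842.33.
Line 2 (2003.36, Fenoria, 2,342 units, $260,453.82):
Base rate for 2003.36 is 8% + $0.48/unit.
2003.36 has an FTA preferential rate, but origin Fenoria is not Velius; base rate stands.
Additional duty on 2003.36 from Fenoria: +7.8%. Applied ad valorem rate: 8% + 7.8% = 15.8%.
Duty = $260,453.82 × 15.8% + 2,342 × $0.48 = $42,275.86.
Total = $50,842.33 + $42,275.86 = $93,118.19.

$93,118.19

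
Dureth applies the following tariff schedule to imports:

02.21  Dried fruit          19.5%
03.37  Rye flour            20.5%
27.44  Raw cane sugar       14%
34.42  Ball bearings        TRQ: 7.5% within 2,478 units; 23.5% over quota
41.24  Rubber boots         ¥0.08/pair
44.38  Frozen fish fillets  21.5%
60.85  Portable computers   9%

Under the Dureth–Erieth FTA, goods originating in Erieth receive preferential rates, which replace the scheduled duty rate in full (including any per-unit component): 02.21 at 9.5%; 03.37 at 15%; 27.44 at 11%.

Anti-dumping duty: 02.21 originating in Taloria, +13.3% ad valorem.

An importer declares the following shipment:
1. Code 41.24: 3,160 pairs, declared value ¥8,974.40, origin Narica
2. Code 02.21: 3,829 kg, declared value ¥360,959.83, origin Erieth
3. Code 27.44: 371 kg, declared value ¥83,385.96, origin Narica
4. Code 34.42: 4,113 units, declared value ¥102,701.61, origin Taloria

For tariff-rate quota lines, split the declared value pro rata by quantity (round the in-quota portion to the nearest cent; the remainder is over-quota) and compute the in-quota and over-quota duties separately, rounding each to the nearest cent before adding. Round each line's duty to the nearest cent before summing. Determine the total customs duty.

Line 1 (41.24, Narica, 3,160 pairs, ¥8,974.40):
Base rate for 41.24 is ¥0.08/pair.
Duty = 3,160 × ¥0.08 = ¥252.80.
Line 2 (02.21, Erieth, 3,829 kg, ¥360,959.83):
Base rate for 02.21 is 19.5%.
Origin Erieth qualifies under the Dureth–Erieth agreement and 02.21 is covered: preferential rate 9.5% applies instead.
The additional-duty order on 02.21 targets Taloria, not Erieth; it does not apply.
Duty = ¥360,959.83 × 9.5% = ¥34,291.18.
Line 3 (27.44, Narica, 371 kg, ¥83,385.96):
Base rate for 27.44 is 14%.
27.44 has an FTA preferential rate, but origin Narica is not Erieth; base rate stands.
Duty = ¥83,385.96 × 14% = ¥11,674.03.
Line 4 (34.42, Taloria, 4,113 units, ¥102,701.61):
Code 34.42 is under a tariff-rate quota (threshold 2,478 units). In-quota: 2,478 units at 7.5%; over-quota: 1,635 units at 23.5%.
Pro-rata value split: in-quota = ¥102,701.61 × 2,478/4,113 = ¥61,875.66; over-quota = ¥102,701.61 − ¥61,875.66 = ¥40,825.95.
In-quota duty = ¥61,875.66 × 7.5% = ¥4,640.67. Over-quota duty = ¥40,825.95 × 23.5% = ¥9,594.10.
Line duty = ¥4,640.67 + ¥9,594.10 = ¥14,234.77.
Total = ¥252.80 + ¥34,291.18 + ¥11,674.03 + ¥14,234.77 = ¥60,452.78.

¥60,452.78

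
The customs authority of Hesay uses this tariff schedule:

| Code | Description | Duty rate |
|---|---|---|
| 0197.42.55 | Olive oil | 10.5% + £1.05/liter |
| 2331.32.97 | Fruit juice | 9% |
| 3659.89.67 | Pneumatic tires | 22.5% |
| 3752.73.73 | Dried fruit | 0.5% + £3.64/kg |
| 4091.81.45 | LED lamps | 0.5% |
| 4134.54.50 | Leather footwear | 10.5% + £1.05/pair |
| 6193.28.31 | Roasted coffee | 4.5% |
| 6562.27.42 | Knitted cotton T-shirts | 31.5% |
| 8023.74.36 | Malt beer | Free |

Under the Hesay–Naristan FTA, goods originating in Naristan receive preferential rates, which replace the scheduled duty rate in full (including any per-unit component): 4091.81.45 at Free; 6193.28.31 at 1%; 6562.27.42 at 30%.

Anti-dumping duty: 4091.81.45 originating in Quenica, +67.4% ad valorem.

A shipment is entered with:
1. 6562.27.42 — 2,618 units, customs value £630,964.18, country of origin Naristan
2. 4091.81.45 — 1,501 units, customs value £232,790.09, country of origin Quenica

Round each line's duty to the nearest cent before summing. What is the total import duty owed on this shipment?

£347,353.72

Line 1 (6562.27.42, Naristan, 2,618 units, £630,964.18):
Base rate for 6562.27.42 is 31.5%.
Origin Naristan qualifies under the Hesay–Naristan agreement and 6562.27.42 is covered: preferential rate 30% applies instead.
Duty = £630,964.18 × 30% = £189,289.25.
Line 2 (4091.81.45, Quenica, 1,501 units, £232,790.09):
Base rate for 4091.81.45 is 0.5%.
4091.81.45 has an FTA preferential rate, but origin Quenica is not Naristan; base rate stands.
Additional duty on 4091.81.45 from Quenica: +67.4%. Applied ad valorem rate: 0.5% + 67.4% = 67.9%.
Duty = £232,790.09 × 67.9% = £158,064.47.
Total = £189,289.25 + £158,064.47 = £347,353.72.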